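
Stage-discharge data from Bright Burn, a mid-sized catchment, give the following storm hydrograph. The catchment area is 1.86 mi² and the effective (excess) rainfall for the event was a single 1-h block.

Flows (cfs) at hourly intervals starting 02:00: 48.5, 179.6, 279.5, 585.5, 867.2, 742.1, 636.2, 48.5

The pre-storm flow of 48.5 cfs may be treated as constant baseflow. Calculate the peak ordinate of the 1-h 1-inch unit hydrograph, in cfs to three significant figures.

Direct runoff: 0.0, 131.1, 231.0, 537.0, 818.7, 693.6, 587.7, 0.0 cfs; ΣQ_DR = 2999 cfs, peak = 818.7 cfs.
Runoff depth d = ΣQ_DR·Δt / A = 2999 × 3600 / (1.86 mi²) = 2.499 in.
The 1-inch UH is the DRH scaled by (1 in)/d, so U_p = 818.7 × 1/2.499 = 328 cfs.

U_p ≈ 328 cfs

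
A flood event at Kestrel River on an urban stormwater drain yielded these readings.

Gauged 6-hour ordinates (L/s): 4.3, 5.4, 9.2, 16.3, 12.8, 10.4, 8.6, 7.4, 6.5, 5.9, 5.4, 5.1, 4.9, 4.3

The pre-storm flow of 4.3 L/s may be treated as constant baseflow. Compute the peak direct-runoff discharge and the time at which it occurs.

Subtracting baseflow gives direct-runoff ordinates: 0.0, 1.1, 4.9, 12.0, 8.5, 6.1, 4.3, 3.1, 2.2, 1.6, 1.1, 0.8, 0.6, 0.0 L/s.
The maximum is 12.0 L/s, occurring at the reading for t = 18 h.

Q_p = 12.0 L/s at t = 18 h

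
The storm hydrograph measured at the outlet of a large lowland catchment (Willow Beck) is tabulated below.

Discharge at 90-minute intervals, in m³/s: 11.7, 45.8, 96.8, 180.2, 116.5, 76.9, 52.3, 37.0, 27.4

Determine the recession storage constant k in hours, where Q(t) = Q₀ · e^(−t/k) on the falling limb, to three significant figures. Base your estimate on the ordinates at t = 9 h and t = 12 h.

On the falling limb, Q drops from 52.3 to 27.4 m³/s between t = 9 h and t = 12 h (Δt = 3 h).
k = −Δt / ln(Q₂/Q₁) = −3 / ln(27.4/52.3) = 4.64 h.

k ≈ 4.64 h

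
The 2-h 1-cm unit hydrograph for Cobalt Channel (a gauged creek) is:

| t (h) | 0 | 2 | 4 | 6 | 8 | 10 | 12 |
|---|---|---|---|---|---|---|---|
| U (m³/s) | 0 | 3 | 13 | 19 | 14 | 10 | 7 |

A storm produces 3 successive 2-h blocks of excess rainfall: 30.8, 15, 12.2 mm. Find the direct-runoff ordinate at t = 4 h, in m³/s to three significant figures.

By discrete convolution, Q_j = Σ (P_i / 10 mm) · U_{j−i}.
At t = 4 h (j=2): Q = (30.8/10)·13 + (15/10)·3 + (12.2/10)·0 = 44.5 m³/s.

Q ≈ 44.5 m³/s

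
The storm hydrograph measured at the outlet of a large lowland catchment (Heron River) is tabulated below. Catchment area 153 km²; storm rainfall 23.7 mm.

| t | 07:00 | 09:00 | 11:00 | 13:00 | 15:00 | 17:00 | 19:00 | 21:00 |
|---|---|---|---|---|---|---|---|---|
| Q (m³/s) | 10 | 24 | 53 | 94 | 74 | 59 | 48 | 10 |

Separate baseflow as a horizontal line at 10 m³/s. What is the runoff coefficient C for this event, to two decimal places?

ΣQ_DR = 292.0 m³/s; V = ΣQ_DR·Δt = 2.102 × 10^6 m³.
Runoff depth d = V / A = 13.74 mm.
C = d / P = 13.74 / 23.7 = 0.58.

C ≈ 0.58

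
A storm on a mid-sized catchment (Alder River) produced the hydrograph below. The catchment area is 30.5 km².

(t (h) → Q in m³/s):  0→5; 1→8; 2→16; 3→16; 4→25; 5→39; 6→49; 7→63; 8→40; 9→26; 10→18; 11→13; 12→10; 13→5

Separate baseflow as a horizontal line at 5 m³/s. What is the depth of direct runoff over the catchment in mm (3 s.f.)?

Direct runoff: 0.0, 3.0, 11.0, 11.0, 20.0, 34.0, 44.0, 58.0, 35.0, 21.0, 13.0, 8.0, 5.0, 0.0 m³/s; ΣQ_DR = 263.0 m³/s.
V = ΣQ_DR · Δt = 263.0 × 3600 s = 9.468 × 10^5 m³.
Over A = 30.5 km², depth = V / A = 31.0 mm.

d ≈ 31.0 mm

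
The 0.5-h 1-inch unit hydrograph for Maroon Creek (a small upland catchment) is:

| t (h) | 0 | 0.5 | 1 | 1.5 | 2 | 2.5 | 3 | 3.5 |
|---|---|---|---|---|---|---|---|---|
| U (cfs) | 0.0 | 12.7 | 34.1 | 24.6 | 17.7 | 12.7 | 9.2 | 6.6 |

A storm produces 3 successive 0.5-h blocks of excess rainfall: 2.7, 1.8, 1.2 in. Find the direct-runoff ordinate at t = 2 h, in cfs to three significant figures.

By discrete convolution, Q_j = Σ (P_i / 1 in) · U_{j−i}.
At t = 2 h (j=4): Q = (2.7/1)·17.7 + (1.8/1)·24.6 + (1.2/1)·34.1 = 133 cfs.

Q ≈ 133 cfs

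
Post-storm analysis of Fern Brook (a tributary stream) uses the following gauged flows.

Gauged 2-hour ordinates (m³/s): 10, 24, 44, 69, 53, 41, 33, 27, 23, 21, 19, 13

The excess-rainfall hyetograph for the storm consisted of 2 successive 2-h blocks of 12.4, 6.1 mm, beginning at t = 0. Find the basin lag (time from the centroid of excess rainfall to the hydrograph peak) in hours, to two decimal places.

t_L ≈ 4.34 h

Centroid of excess rainfall: t_c = Σ P_i·t̄_i / ΣP_i = 1.6595 h (block centres at 1, 3 h).
Hydrograph peak occurs at t = 6 h, so basin lag t_L = 6 − 1.6595 = 4.34 h.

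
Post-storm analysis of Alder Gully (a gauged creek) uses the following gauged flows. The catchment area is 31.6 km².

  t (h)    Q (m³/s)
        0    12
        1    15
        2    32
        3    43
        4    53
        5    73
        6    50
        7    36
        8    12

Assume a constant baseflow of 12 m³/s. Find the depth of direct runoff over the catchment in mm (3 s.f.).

d ≈ 24.8 mm

Direct runoff: 0.0, 3.0, 20.0, 31.0, 41.0, 61.0, 38.0, 24.0, 0.0 m³/s; ΣQ_DR = 218.0 m³/s.
V = ΣQ_DR · Δt = 218.0 × 3600 s = 7.848 × 10^5 m³.
Over A = 31.6 km², depth = V / A = 24.8 mm.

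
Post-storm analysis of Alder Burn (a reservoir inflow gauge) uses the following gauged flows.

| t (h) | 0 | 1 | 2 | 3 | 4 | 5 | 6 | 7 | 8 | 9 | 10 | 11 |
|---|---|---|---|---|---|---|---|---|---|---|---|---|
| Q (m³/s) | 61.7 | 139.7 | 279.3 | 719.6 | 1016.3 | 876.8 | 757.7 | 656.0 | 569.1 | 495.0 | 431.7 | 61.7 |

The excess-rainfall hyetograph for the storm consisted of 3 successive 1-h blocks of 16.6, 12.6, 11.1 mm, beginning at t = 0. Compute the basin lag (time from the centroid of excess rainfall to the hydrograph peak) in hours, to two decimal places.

t_L ≈ 2.64 h

Centroid of excess rainfall: t_c = Σ P_i·t̄_i / ΣP_i = 1.3635 h (block centres at 0.5, 1.5, 2.5 h).
Hydrograph peak occurs at t = 4 h, so basin lag t_L = 4 − 1.3635 = 2.64 h.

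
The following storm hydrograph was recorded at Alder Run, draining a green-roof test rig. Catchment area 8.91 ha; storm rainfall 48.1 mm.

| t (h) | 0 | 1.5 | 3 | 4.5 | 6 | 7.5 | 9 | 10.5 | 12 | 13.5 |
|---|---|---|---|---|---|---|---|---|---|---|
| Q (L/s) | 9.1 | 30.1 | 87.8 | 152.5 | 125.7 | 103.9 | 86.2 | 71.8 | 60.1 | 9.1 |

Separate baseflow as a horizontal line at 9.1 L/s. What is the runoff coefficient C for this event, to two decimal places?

C ≈ 0.81

ΣQ_DR = 645.3 L/s; V = ΣQ_DR·Δt = 3.485 × 10^6 L.
Runoff depth d = V / A = 39.11 mm.
C = d / P = 39.11 / 48.1 = 0.81.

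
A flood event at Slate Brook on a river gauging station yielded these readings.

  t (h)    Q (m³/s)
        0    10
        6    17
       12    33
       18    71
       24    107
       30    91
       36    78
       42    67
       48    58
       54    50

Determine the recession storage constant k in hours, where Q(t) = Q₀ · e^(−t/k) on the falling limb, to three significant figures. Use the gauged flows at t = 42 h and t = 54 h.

On the falling limb, Q drops from 67 to 50 m³/s between t = 42 h and t = 54 h (Δt = 12 h).
k = −Δt / ln(Q₂/Q₁) = −12 / ln(50/67) = 41.0 h.

k ≈ 41.0 h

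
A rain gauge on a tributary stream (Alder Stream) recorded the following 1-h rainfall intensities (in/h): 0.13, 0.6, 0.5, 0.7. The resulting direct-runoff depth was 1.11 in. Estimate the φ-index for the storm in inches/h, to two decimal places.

φ ≈ 0.23 in/h

Only the 3 blocks with intensity above φ contribute runoff: 0.6, 0.5, 0.7 in/h.
Σ(I−φ)·Δt = d  ⇒  (0.6+0.5+0.7 − 3φ)·1 = 1.11
φ = (1.800 − 1.11/1) / 3 = 0.23 in/h.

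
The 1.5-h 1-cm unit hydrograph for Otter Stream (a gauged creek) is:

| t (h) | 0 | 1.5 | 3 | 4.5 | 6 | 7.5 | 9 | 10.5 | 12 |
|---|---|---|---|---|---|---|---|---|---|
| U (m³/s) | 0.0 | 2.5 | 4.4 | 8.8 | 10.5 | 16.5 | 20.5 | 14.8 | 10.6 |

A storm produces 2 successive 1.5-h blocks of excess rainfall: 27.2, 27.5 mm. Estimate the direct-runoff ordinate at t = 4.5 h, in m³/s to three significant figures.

By discrete convolution, Q_j = Σ (P_i / 10 mm) · U_{j−i}.
At t = 4.5 h (j=3): Q = (27.2/10)·8.8 + (27.5/10)·4.4 = 36.0 m³/s.

Q ≈ 36.0 m³/s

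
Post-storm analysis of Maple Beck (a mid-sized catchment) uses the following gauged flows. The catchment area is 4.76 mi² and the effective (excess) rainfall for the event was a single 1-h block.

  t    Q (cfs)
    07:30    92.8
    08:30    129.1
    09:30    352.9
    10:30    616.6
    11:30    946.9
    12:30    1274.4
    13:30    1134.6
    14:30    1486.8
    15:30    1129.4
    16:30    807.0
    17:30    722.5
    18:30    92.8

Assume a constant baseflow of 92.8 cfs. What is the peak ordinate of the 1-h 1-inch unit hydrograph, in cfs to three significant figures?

Direct runoff: 0.0, 36.3, 260.1, 523.8, 854.1, 1181.6, 1041.8, 1394.0, 1036.6, 714.2, 629.7, 0.0 cfs; ΣQ_DR = 7672 cfs, peak = 1394.0 cfs.
Runoff depth d = ΣQ_DR·Δt / A = 7672 × 3600 / (4.76 mi²) = 2.498 in.
The 1-inch UH is the DRH scaled by (1 in)/d, so U_p = 1394.0 × 1/2.498 = 558 cfs.

U_p ≈ 558 cfs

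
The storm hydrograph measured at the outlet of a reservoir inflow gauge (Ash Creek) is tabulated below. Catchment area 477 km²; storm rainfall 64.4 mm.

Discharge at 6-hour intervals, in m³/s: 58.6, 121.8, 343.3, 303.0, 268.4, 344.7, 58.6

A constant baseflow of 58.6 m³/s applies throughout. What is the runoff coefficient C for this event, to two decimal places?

ΣQ_DR = 1088 m³/s; V = ΣQ_DR·Δt = 2.351 × 10^7 m³.
Runoff depth d = V / A = 49.28 mm.
C = d / P = 49.28 / 64.4 = 0.77.

C ≈ 0.77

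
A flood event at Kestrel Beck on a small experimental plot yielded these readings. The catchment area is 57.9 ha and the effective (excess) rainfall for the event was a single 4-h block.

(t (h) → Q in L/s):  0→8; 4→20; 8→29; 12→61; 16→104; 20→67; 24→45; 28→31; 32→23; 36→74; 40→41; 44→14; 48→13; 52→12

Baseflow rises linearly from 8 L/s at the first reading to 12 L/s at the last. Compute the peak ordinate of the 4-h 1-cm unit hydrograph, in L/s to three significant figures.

U_p ≈ 94.8 L/s

Direct runoff: 0.00, 11.69, 20.38, 52.08, 94.77, 57.46, 35.15, 20.85, 12.54, 63.23, 29.92, 2.62, 1.31, 0.00 L/s; ΣQ_DR = 402.0 L/s, peak = 94.77 L/s.
Runoff depth d = ΣQ_DR·Δt / A = 402.0 × 14400 / (57.9 ha) = 9.998 mm.
The 1-cm UH is the DRH scaled by (10 mm)/d, so U_p = 94.77 × 10/9.998 = 94.8 L/s.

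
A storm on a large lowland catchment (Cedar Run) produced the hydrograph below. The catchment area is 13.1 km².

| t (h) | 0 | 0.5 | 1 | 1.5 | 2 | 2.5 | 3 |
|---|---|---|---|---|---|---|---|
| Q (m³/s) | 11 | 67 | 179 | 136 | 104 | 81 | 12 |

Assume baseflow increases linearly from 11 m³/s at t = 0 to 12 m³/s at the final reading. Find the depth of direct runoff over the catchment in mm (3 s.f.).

Direct runoff: 0.00, 55.83, 167.67, 124.50, 92.33, 69.17, 0.00 m³/s; ΣQ_DR = 509.5 m³/s.
V = ΣQ_DR · Δt = 509.5 × 1800 s = 9.171 × 10^5 m³.
Over A = 13.1 km², depth = V / A = 70.0 mm.

d ≈ 70.0 mm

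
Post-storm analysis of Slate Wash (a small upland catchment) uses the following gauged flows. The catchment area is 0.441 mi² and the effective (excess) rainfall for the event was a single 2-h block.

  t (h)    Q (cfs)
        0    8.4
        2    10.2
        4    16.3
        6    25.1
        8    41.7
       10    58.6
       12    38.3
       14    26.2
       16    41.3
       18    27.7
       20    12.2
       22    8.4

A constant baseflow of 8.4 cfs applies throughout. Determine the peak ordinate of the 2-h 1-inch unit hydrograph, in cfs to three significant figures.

Direct runoff: 0.0, 1.8, 7.9, 16.7, 33.3, 50.2, 29.9, 17.8, 32.9, 19.3, 3.8, 0.0 cfs; ΣQ_DR = 213.6 cfs, peak = 50.2 cfs.
Runoff depth d = ΣQ_DR·Δt / A = 213.6 × 7200 / (0.441 mi²) = 1.501 in.
The 1-inch UH is the DRH scaled by (1 in)/d, so U_p = 50.2 × 1/1.501 = 33.4 cfs.

U_p ≈ 33.4 cfs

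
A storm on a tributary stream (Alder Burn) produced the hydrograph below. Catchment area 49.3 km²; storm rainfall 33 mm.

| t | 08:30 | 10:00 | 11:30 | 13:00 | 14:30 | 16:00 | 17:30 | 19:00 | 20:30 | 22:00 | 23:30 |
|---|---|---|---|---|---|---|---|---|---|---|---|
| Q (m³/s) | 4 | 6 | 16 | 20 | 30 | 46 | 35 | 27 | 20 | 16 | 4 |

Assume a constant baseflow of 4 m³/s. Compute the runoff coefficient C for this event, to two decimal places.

C ≈ 0.60

ΣQ_DR = 180.0 m³/s; V = ΣQ_DR·Δt = 9.720 × 10^5 m³.
Runoff depth d = V / A = 19.72 mm.
C = d / P = 19.72 / 33 = 0.60.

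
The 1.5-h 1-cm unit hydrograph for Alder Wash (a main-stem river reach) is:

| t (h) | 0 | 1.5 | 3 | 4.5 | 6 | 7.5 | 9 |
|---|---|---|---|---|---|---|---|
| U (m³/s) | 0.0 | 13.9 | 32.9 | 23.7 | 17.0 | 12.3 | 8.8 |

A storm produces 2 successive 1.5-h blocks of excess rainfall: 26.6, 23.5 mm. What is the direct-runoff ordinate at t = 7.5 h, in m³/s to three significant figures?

Q ≈ 72.7 m³/s

By discrete convolution, Q_j = Σ (P_i / 10 mm) · U_{j−i}.
At t = 7.5 h (j=5): Q = (26.6/10)·12.3 + (23.5/10)·17.0 = 72.7 m³/s.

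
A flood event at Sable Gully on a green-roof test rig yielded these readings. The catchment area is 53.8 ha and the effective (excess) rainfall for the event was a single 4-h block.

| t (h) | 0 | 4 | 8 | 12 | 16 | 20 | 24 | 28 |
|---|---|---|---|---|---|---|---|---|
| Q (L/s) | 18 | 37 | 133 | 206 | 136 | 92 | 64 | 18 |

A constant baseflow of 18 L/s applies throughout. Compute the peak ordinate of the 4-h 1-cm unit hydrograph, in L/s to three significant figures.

U_p ≈ 125 L/s

Direct runoff: 0.0, 19.0, 115.0, 188.0, 118.0, 74.0, 46.0, 0.0 L/s; ΣQ_DR = 560.0 L/s, peak = 188.0 L/s.
Runoff depth d = ΣQ_DR·Δt / A = 560.0 × 14400 / (53.8 ha) = 14.99 mm.
The 1-cm UH is the DRH scaled by (10 mm)/d, so U_p = 188.0 × 10/14.99 = 125 L/s.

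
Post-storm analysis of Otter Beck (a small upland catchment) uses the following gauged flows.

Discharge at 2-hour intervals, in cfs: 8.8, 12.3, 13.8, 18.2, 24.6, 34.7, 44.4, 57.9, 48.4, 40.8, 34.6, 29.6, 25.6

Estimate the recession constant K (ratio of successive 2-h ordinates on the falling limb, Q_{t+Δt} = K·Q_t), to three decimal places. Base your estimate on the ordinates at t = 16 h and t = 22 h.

K ≈ 0.849

Using the recession-limb readings at t = 16 h and t = 22 h: Q falls from 48.4 to 29.6 cfs over 3 intervals.
K = (Q₂/Q₁)^(1/3) = (29.6/48.4)^(1/3) = 0.849.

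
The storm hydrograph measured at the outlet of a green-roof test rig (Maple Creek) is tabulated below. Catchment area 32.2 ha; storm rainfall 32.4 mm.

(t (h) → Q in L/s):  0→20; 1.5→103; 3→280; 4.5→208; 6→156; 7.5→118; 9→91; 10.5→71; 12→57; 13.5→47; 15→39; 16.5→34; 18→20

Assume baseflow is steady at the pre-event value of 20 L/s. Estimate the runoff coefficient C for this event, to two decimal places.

ΣQ_DR = 984.0 L/s; V = ΣQ_DR·Δt = 5.314 × 10^6 L.
Runoff depth d = V / A = 16.50 mm.
C = d / P = 16.50 / 32.4 = 0.51.

C ≈ 0.51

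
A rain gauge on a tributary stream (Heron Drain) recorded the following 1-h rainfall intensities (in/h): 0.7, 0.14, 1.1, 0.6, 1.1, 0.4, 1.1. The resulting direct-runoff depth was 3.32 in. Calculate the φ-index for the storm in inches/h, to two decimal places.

φ ≈ 0.28 in/h

Only the 6 blocks with intensity above φ contribute runoff: 0.7, 1.1, 0.6, 1.1, 0.4, 1.1 in/h.
Σ(I−φ)·Δt = d  ⇒  (0.7+1.1+0.6+1.1+0.4+1.1 − 6φ)·1 = 3.32
φ = (5.000 − 3.32/1) / 6 = 0.28 in/h.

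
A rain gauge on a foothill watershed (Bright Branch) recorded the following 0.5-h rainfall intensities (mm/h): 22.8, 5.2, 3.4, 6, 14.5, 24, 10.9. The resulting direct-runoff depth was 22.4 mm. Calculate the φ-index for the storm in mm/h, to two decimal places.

φ ≈ 6.85 mm/h

Only the 4 blocks with intensity above φ contribute runoff: 22.8, 14.5, 24, 10.9 mm/h.
Σ(I−φ)·Δt = d  ⇒  (22.8+14.5+24+10.9 − 4φ)·0.5 = 22.4
φ = (72.20 − 22.4/0.5) / 4 = 6.85 mm/h.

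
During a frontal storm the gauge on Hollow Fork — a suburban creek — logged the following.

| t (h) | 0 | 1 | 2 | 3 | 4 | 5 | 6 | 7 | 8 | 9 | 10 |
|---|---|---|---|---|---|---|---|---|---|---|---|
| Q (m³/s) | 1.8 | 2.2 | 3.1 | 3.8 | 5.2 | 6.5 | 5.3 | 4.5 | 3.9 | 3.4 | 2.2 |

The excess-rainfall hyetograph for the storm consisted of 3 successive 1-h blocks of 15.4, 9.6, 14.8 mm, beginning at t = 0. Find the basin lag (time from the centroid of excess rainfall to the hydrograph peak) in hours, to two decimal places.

t_L ≈ 3.52 h

Centroid of excess rainfall: t_c = Σ P_i·t̄_i / ΣP_i = 1.4849 h (block centres at 0.5, 1.5, 2.5 h).
Hydrograph peak occurs at t = 5 h, so basin lag t_L = 5 − 1.4849 = 3.52 h.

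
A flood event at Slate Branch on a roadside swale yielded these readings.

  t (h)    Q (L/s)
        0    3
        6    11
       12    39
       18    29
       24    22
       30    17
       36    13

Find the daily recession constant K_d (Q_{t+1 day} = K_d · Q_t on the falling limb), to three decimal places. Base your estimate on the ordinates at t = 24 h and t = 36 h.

Between t = 24 h and t = 36 h the flow falls from 22 to 13 L/s over 2×6 h = 12 h.
Per-interval ratio K = (13/22)^(1/2) = 0.7687; K_d = K^(24/6) = 0.349.

K_d ≈ 0.349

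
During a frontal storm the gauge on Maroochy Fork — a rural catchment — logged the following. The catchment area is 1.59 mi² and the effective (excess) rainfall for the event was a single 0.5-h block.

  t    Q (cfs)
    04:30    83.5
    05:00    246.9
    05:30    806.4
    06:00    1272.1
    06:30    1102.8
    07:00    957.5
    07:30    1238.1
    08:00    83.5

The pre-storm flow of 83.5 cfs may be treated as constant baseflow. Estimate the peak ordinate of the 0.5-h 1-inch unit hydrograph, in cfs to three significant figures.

Direct runoff: 0.0, 163.4, 722.9, 1188.6, 1019.3, 874.0, 1154.6, 0.0 cfs; ΣQ_DR = 5123 cfs, peak = 1188.6 cfs.
Runoff depth d = ΣQ_DR·Δt / A = 5123 × 1800 / (1.59 mi²) = 2.496 in.
The 1-inch UH is the DRH scaled by (1 in)/d, so U_p = 1188.6 × 1/2.496 = 476 cfs.

U_p ≈ 476 cfs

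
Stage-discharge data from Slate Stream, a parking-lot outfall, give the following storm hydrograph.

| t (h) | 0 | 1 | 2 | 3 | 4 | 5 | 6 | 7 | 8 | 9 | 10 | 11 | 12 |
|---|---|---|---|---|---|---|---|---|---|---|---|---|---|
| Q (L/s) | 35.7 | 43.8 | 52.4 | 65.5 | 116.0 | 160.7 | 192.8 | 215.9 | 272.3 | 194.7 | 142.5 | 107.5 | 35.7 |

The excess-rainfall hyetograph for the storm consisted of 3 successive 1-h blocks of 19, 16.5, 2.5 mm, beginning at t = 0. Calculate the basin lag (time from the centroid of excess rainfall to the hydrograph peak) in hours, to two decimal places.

Centroid of excess rainfall: t_c = Σ P_i·t̄_i / ΣP_i = 1.0658 h (block centres at 0.5, 1.5, 2.5 h).
Hydrograph peak occurs at t = 8 h, so basin lag t_L = 8 − 1.0658 = 6.93 h.

t_L ≈ 6.93 h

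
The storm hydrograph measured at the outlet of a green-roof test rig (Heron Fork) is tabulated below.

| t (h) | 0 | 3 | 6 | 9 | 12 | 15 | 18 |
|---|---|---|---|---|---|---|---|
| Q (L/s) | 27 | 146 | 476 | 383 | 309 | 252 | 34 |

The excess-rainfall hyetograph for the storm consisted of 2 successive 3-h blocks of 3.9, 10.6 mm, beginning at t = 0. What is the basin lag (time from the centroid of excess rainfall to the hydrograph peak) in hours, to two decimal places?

t_L ≈ 2.31 h

Centroid of excess rainfall: t_c = Σ P_i·t̄_i / ΣP_i = 3.6931 h (block centres at 1.5, 4.5 h).
Hydrograph peak occurs at t = 6 h, so basin lag t_L = 6 − 3.6931 = 2.31 h.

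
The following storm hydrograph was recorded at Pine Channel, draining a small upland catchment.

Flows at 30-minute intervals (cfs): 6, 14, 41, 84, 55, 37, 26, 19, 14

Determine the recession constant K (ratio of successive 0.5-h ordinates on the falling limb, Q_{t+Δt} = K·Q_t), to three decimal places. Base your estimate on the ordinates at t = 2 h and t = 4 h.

Using the recession-limb readings at t = 2 h and t = 4 h: Q falls from 55 to 14 cfs over 4 intervals.
K = (Q₂/Q₁)^(1/4) = (14/55)^(1/4) = 0.710.

K ≈ 0.710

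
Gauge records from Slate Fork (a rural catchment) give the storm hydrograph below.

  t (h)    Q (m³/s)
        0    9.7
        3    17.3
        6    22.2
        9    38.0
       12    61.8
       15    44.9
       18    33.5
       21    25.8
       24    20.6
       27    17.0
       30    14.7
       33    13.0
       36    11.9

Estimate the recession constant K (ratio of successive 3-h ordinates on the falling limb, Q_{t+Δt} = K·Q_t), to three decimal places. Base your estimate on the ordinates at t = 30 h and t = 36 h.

Using the recession-limb readings at t = 30 h and t = 36 h: Q falls from 14.7 to 11.9 m³/s over 2 intervals.
K = (Q₂/Q₁)^(1/2) = (11.9/14.7)^(1/2) = 0.900.

K ≈ 0.900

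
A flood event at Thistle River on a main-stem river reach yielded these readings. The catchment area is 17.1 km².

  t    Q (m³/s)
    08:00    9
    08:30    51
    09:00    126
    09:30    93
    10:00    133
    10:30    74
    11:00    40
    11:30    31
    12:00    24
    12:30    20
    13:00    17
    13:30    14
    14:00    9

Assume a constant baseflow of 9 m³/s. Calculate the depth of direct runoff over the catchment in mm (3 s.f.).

d ≈ 55.2 mm

Direct runoff: 0.0, 42.0, 117.0, 84.0, 124.0, 65.0, 31.0, 22.0, 15.0, 11.0, 8.0, 5.0, 0.0 m³/s; ΣQ_DR = 524.0 m³/s.
V = ΣQ_DR · Δt = 524.0 × 1800 s = 9.432 × 10^5 m³.
Over A = 17.1 km², depth = V / A = 55.2 mm.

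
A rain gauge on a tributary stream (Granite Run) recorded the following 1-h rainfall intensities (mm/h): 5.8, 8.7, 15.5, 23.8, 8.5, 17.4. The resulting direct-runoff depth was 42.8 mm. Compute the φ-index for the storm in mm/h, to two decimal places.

φ ≈ 6.22 mm/h

Only the 5 blocks with intensity above φ contribute runoff: 8.7, 15.5, 23.8, 8.5, 17.4 mm/h.
Σ(I−φ)·Δt = d  ⇒  (8.7+15.5+23.8+8.5+17.4 − 5φ)·1 = 42.8
φ = (73.90 − 42.8/1) / 5 = 6.22 mm/h.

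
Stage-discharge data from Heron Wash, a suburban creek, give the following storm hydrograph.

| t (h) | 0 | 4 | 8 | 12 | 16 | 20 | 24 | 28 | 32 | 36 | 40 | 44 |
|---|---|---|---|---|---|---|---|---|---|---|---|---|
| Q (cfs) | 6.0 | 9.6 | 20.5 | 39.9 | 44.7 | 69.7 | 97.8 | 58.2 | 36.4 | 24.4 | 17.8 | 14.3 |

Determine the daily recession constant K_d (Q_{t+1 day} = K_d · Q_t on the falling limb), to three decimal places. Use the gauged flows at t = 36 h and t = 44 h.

Between t = 36 h and t = 44 h the flow falls from 24.4 to 14.3 cfs over 2×4 h = 8 h.
Per-interval ratio K = (14.3/24.4)^(1/2) = 0.7655; K_d = K^(24/4) = 0.201.

K_d ≈ 0.201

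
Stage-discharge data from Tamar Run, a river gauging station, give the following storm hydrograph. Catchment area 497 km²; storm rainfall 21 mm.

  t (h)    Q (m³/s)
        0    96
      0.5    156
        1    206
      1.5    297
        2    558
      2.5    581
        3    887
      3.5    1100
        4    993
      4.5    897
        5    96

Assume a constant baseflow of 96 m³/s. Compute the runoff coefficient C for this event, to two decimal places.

C ≈ 0.83

ΣQ_DR = 4811 m³/s; V = ΣQ_DR·Δt = 8.660 × 10^6 m³.
Runoff depth d = V / A = 17.42 mm.
C = d / P = 17.42 / 21 = 0.83.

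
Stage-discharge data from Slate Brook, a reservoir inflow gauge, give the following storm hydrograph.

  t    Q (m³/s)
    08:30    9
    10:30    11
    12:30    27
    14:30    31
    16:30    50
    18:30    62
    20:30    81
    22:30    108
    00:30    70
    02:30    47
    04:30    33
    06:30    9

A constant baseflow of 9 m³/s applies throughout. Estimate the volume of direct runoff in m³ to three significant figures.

V ≈ 3.10 × 10^6 m³

Direct-runoff ordinates (Q − Q_b): 0.0, 2.0, 18.0, 22.0, 41.0, 53.0, 72.0, 99.0, 61.0, 38.0, 24.0, 0.0 m³/s.
ΣQ_DR = 430.0 m³/s.
With Δt = 2 h = 7200 s, V = ΣQ_DR · Δt = 430.0 × 7200 = 3.10 × 10^6 m³.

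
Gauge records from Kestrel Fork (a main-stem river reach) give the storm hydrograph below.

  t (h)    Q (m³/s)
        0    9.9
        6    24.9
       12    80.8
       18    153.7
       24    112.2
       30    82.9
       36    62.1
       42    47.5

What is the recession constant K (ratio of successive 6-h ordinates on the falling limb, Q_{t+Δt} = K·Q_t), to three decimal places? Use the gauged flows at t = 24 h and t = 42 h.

K ≈ 0.751

Using the recession-limb readings at t = 24 h and t = 42 h: Q falls from 112.2 to 47.5 m³/s over 3 intervals.
K = (Q₂/Q₁)^(1/3) = (47.5/112.2)^(1/3) = 0.751.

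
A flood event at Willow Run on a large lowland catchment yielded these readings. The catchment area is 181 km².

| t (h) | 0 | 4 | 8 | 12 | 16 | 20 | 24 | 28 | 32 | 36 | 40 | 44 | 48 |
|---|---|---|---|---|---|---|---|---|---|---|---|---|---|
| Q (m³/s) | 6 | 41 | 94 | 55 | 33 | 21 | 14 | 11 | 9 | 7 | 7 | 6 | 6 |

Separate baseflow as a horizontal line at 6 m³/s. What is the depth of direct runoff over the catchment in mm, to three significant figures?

d ≈ 18.5 mm

Direct runoff: 0.0, 35.0, 88.0, 49.0, 27.0, 15.0, 8.0, 5.0, 3.0, 1.0, 1.0, 0.0, 0.0 m³/s; ΣQ_DR = 232.0 m³/s.
V = ΣQ_DR · Δt = 232.0 × 14400 s = 3.341 × 10^6 m³.
Over A = 181 km², depth = V / A = 18.5 mm.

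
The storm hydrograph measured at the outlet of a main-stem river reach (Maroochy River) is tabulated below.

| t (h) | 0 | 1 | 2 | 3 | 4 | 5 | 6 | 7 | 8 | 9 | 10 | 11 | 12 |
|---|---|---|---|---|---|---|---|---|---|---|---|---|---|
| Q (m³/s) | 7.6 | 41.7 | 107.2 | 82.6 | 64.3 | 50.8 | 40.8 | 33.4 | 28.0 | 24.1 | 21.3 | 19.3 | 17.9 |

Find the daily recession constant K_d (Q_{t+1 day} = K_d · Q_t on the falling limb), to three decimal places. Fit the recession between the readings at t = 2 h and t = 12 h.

K_d ≈ 0.014

Between t = 2 h and t = 12 h the flow falls from 107.2 to 17.9 m³/s over 10×1 h = 10 h.
Per-interval ratio K = (17.9/107.2)^(1/10) = 0.8361; K_d = K^(24/1) = 0.014.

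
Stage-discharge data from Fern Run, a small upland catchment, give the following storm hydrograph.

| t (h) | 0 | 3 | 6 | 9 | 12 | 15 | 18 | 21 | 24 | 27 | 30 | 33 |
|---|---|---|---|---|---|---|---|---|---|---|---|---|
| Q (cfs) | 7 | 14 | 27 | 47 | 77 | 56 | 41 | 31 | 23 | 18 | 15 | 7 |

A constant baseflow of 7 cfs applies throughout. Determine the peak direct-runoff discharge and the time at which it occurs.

Subtracting baseflow gives direct-runoff ordinates: 0.0, 7.0, 20.0, 40.0, 70.0, 49.0, 34.0, 24.0, 16.0, 11.0, 8.0, 0.0 cfs.
The maximum is 70.0 cfs, occurring at the reading for t = 12 h.

Q_p = 70.0 cfs at t = 12 h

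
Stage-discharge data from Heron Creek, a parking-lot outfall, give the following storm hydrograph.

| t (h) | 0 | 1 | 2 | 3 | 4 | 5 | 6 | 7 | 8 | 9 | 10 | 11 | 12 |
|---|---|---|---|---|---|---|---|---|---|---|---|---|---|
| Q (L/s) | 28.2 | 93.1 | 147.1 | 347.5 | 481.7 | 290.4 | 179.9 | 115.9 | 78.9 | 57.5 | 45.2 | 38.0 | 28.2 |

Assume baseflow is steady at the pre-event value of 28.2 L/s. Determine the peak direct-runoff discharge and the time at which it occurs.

Q_p = 453.5 L/s at t = 4 h

Subtracting baseflow gives direct-runoff ordinates: 0.0, 64.9, 118.9, 319.3, 453.5, 262.2, 151.7, 87.7, 50.7, 29.3, 17.0, 9.8, 0.0 L/s.
The maximum is 453.5 L/s, occurring at the reading for t = 4 h.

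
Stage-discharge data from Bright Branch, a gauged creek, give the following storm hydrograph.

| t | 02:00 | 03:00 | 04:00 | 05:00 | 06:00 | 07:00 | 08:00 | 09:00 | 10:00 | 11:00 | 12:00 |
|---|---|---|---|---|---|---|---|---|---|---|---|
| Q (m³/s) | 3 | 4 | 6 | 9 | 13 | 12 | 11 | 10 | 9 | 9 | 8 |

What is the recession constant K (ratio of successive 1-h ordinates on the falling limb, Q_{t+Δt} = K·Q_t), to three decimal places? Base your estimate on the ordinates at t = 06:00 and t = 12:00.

K ≈ 0.922

Using the recession-limb readings at t = 06:00 and t = 12:00: Q falls from 13 to 8 m³/s over 6 intervals.
K = (Q₂/Q₁)^(1/6) = (8/13)^(1/6) = 0.922.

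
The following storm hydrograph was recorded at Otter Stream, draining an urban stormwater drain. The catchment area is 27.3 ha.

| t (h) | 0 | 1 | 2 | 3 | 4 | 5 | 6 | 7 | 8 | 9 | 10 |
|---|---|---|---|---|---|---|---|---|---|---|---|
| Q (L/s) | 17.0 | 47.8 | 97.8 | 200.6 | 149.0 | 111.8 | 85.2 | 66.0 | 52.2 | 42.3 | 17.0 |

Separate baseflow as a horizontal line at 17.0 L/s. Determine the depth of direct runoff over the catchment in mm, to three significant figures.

d ≈ 9.23 mm

Direct runoff: 0.0, 30.8, 80.8, 183.6, 132.0, 94.8, 68.2, 49.0, 35.2, 25.3, 0.0 L/s; ΣQ_DR = 699.7 L/s.
V = ΣQ_DR · Δt = 699.7 × 3600 s = 2.519 × 10^6 L.
Over A = 27.3 ha, depth = V / A = 9.23 mm.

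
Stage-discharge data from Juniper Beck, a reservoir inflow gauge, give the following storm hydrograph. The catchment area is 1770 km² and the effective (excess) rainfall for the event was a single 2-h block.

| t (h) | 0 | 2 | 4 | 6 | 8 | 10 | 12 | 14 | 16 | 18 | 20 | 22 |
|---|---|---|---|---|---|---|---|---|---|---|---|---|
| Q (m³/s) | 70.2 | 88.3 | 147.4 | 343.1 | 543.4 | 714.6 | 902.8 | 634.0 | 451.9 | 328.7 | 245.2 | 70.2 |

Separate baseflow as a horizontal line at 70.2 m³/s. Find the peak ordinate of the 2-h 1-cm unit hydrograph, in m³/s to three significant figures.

U_p ≈ 554 m³/s

Direct runoff: 0.0, 18.1, 77.2, 272.9, 473.2, 644.4, 832.6, 563.8, 381.7, 258.5, 175.0, 0.0 m³/s; ΣQ_DR = 3697 m³/s, peak = 832.6 m³/s.
Runoff depth d = ΣQ_DR·Δt / A = 3697 × 7200 / (1770 km²) = 15.04 mm.
The 1-cm UH is the DRH scaled by (10 mm)/d, so U_p = 832.6 × 10/15.04 = 554 m³/s.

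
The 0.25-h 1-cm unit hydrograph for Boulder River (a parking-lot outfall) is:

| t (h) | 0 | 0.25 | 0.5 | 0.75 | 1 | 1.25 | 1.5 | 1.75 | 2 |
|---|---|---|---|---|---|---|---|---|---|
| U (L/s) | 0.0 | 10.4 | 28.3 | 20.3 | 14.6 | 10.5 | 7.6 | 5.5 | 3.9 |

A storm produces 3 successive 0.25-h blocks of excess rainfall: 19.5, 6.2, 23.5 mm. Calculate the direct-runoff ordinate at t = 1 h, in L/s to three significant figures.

Q ≈ 108 L/s

By discrete convolution, Q_j = Σ (P_i / 10 mm) · U_{j−i}.
At t = 1 h (j=4): Q = (19.5/10)·14.6 + (6.2/10)·20.3 + (23.5/10)·28.3 = 108 L/s.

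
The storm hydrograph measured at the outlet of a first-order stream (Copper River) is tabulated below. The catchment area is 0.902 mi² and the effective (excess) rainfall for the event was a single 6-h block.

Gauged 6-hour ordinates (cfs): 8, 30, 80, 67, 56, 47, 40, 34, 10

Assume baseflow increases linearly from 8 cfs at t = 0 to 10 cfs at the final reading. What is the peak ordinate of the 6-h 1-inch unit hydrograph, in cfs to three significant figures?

Direct runoff: 0.00, 21.75, 71.50, 58.25, 47.00, 37.75, 30.50, 24.25, 0.00 cfs; ΣQ_DR = 291.0 cfs, peak = 71.50 cfs.
Runoff depth d = ΣQ_DR·Δt / A = 291.0 × 21600 / (0.902 mi²) = 3.000 in.
The 1-inch UH is the DRH scaled by (1 in)/d, so U_p = 71.50 × 1/3.000 = 23.8 cfs.

U_p ≈ 23.8 cfs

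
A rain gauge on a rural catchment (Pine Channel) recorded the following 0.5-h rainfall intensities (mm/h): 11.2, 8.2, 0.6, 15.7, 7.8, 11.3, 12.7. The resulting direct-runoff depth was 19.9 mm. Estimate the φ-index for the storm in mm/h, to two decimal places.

φ ≈ 4.52 mm/h

Only the 6 blocks with intensity above φ contribute runoff: 11.2, 8.2, 15.7, 7.8, 11.3, 12.7 mm/h.
Σ(I−φ)·Δt = d  ⇒  (11.2+8.2+15.7+7.8+11.3+12.7 − 6φ)·0.5 = 19.9
φ = (66.90 − 19.9/0.5) / 6 = 4.52 mm/h.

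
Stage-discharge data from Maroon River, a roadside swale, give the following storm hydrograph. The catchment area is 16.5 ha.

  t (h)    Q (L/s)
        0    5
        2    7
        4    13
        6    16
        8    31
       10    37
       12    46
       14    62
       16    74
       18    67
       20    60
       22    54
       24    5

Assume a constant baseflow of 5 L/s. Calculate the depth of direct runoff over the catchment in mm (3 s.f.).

d ≈ 18.0 mm

Direct runoff: 0.0, 2.0, 8.0, 11.0, 26.0, 32.0, 41.0, 57.0, 69.0, 62.0, 55.0, 49.0, 0.0 L/s; ΣQ_DR = 412.0 L/s.
V = ΣQ_DR · Δt = 412.0 × 7200 s = 2.966 × 10^6 L.
Over A = 16.5 ha, depth = V / A = 18.0 mm.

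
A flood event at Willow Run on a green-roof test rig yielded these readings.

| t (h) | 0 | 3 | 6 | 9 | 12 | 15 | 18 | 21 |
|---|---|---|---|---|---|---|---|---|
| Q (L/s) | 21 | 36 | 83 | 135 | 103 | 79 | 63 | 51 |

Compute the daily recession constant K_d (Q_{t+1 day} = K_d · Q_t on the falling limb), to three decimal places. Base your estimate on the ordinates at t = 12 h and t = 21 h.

Between t = 12 h and t = 21 h the flow falls from 103 to 51 L/s over 3×3 h = 9 h.
Per-interval ratio K = (51/103)^(1/3) = 0.7911; K_d = K^(24/3) = 0.153.

K_d ≈ 0.153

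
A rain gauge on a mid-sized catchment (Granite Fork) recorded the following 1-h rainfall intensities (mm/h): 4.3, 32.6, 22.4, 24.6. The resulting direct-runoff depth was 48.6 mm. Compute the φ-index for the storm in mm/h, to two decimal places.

Only the 3 blocks with intensity above φ contribute runoff: 32.6, 22.4, 24.6 mm/h.
Σ(I−φ)·Δt = d  ⇒  (32.6+22.4+24.6 − 3φ)·1 = 48.6
φ = (79.60 − 48.6/1) / 3 = 10.33 mm/h.

φ ≈ 10.33 mm/h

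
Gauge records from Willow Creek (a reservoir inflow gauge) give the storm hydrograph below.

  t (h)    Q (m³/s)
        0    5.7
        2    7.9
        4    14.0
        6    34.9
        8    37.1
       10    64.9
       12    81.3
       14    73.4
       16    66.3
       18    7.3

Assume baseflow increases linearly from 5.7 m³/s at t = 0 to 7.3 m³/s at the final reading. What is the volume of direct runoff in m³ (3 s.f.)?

Direct-runoff ordinates (Q − Q_b): 0.00, 2.02, 7.94, 28.67, 30.69, 58.31, 74.53, 66.46, 59.18, 0.00 m³/s.
ΣQ_DR = 327.8 m³/s.
With Δt = 2 h = 7200 s, V = ΣQ_DR · Δt = 327.8 × 7200 = 2.36 × 10^6 m³.

V ≈ 2.36 × 10^6 m³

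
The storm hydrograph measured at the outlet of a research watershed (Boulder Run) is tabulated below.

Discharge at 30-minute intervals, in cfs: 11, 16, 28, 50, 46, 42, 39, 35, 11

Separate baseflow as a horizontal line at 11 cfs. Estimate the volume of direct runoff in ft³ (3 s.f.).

V ≈ 3.22 × 10^5 ft³

Direct-runoff ordinates (Q − Q_b): 0.0, 5.0, 17.0, 39.0, 35.0, 31.0, 28.0, 24.0, 0.0 cfs.
ΣQ_DR = 179.0 cfs.
With Δt = 0.5 h = 1800 s, V = ΣQ_DR · Δt = 179.0 × 1800 = 3.22 × 10^5 ft³.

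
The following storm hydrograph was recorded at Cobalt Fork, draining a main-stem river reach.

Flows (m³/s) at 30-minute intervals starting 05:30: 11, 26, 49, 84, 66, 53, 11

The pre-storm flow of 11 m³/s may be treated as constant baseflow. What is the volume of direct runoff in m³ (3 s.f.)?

V ≈ 4.01 × 10^5 m³

Direct-runoff ordinates (Q − Q_b): 0.0, 15.0, 38.0, 73.0, 55.0, 42.0, 0.0 m³/s.
ΣQ_DR = 223.0 m³/s.
With Δt = 0.5 h = 1800 s, V = ΣQ_DR · Δt = 223.0 × 1800 = 4.01 × 10^5 m³.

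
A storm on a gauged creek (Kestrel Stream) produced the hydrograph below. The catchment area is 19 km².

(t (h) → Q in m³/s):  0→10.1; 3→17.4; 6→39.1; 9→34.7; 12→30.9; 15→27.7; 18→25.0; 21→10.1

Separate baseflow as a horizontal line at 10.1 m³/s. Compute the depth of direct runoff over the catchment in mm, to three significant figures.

Direct runoff: 0.0, 7.3, 29.0, 24.6, 20.8, 17.6, 14.9, 0.0 m³/s; ΣQ_DR = 114.2 m³/s.
V = ΣQ_DR · Δt = 114.2 × 10800 s = 1.233 × 10^6 m³.
Over A = 19 km², depth = V / A = 64.9 mm.

d ≈ 64.9 mm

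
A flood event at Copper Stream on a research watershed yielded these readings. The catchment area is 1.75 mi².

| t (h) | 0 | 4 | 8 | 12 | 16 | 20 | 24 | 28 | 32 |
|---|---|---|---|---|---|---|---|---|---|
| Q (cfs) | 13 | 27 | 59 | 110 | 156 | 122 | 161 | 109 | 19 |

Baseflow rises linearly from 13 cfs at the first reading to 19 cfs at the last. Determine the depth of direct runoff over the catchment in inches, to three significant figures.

Direct runoff: 0.00, 13.25, 44.50, 94.75, 140.00, 105.25, 143.50, 90.75, 0.00 cfs; ΣQ_DR = 632.0 cfs.
V = ΣQ_DR · Δt = 632.0 × 14400 s = 9.101 × 10^6 ft³.
Over A = 1.75 mi², depth = V / A = 2.24 in.

d ≈ 2.24 in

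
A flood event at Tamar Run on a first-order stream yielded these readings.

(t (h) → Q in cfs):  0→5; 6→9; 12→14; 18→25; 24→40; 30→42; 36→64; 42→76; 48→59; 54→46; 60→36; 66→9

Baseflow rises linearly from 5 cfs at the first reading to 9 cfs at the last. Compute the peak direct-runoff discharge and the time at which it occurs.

Q_p = 68.45 cfs at t = 42 h

Subtracting baseflow gives direct-runoff ordinates: 0.00, 3.64, 8.27, 18.91, 33.55, 35.18, 56.82, 68.45, 51.09, 37.73, 27.36, 0.00 cfs.
The maximum is 68.45 cfs, occurring at the reading for t = 42 h.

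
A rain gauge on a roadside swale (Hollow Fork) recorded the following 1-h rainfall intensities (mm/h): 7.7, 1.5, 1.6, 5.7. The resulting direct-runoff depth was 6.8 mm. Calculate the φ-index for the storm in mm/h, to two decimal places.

φ ≈ 3.30 mm/h

Only the 2 blocks with intensity above φ contribute runoff: 7.7, 5.7 mm/h.
Σ(I−φ)·Δt = d  ⇒  (7.7+5.7 − 2φ)·1 = 6.8
φ = (13.40 − 6.8/1) / 2 = 3.30 mm/h.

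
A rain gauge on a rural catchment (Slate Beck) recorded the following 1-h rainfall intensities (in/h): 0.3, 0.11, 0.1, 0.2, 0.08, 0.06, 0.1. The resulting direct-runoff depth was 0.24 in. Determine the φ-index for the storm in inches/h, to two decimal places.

Only the 2 blocks with intensity above φ contribute runoff: 0.3, 0.2 in/h.
Σ(I−φ)·Δt = d  ⇒  (0.3+0.2 − 2φ)·1 = 0.24
φ = (0.5000 − 0.24/1) / 2 = 0.13 in/h.

φ ≈ 0.13 in/h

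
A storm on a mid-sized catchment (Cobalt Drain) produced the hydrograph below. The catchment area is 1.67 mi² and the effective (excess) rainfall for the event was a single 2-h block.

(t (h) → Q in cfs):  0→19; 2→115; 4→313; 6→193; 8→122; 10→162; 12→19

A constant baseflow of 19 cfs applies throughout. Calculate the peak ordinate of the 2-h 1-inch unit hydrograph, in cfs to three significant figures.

Direct runoff: 0.0, 96.0, 294.0, 174.0, 103.0, 143.0, 0.0 cfs; ΣQ_DR = 810.0 cfs, peak = 294.0 cfs.
Runoff depth d = ΣQ_DR·Δt / A = 810.0 × 7200 / (1.67 mi²) = 1.503 in.
The 1-inch UH is the DRH scaled by (1 in)/d, so U_p = 294.0 × 1/1.503 = 196 cfs.

U_p ≈ 196 cfs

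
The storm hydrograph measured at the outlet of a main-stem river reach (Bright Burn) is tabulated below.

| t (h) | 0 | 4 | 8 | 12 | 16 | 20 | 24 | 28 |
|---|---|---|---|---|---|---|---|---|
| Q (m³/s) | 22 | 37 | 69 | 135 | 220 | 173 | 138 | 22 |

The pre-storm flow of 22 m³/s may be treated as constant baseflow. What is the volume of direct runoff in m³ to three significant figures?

Direct-runoff ordinates (Q − Q_b): 0.0, 15.0, 47.0, 113.0, 198.0, 151.0, 116.0, 0.0 m³/s.
ΣQ_DR = 640.0 m³/s.
With Δt = 4 h = 14400 s, V = ΣQ_DR · Δt = 640.0 × 14400 = 9.22 × 10^6 m³.

V ≈ 9.22 × 10^6 m³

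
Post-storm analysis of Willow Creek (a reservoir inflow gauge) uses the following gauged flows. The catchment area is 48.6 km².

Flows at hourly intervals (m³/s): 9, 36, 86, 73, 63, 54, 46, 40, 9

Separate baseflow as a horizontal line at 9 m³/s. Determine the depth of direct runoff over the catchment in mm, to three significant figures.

Direct runoff: 0.0, 27.0, 77.0, 64.0, 54.0, 45.0, 37.0, 31.0, 0.0 m³/s; ΣQ_DR = 335.0 m³/s.
V = ΣQ_DR · Δt = 335.0 × 3600 s = 1.206 × 10^6 m³.
Over A = 48.6 km², depth = V / A = 24.8 mm.

d ≈ 24.8 mm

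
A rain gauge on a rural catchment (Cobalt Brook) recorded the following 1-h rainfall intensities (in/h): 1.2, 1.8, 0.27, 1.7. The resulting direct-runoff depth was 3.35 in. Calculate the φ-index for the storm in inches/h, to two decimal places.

φ ≈ 0.45 in/h

Only the 3 blocks with intensity above φ contribute runoff: 1.2, 1.8, 1.7 in/h.
Σ(I−φ)·Δt = d  ⇒  (1.2+1.8+1.7 − 3φ)·1 = 3.35
φ = (4.700 − 3.35/1) / 3 = 0.45 in/h.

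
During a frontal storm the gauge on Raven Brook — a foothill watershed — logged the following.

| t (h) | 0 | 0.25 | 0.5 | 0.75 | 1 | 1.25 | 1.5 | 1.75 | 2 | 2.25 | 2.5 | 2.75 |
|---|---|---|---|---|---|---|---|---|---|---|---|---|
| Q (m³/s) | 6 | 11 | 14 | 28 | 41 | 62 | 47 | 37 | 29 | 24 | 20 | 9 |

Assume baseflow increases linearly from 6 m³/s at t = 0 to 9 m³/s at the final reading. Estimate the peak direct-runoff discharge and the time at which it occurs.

Q_p = 54.64 m³/s at t = 1.25 h

Subtracting baseflow gives direct-runoff ordinates: 0.00, 4.73, 7.45, 21.18, 33.91, 54.64, 39.36, 29.09, 20.82, 15.55, 11.27, 0.00 m³/s.
The maximum is 54.64 m³/s, occurring at the reading for t = 1.25 h.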